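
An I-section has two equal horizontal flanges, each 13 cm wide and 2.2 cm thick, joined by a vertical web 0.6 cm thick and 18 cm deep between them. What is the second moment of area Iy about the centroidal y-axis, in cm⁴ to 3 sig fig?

Iy ≈ 806 cm⁴

Break the section into simple shapes (no overlaps), measuring from the bottom-left corner of the bounding box.
Bottom flange: 13 × 2.2, A = 28.6 cm², x = 6.5 cm, Ī = 402.78 cm⁴.
Web: 0.6 × 18, A = 10.8 cm², x = 6.5 cm, Ī = 0.324 cm⁴.
Top flange: 13 × 2.2, A = 28.6 cm², x = 6.5 cm, Ī = 402.78 cm⁴.
By symmetry the centroid is at mid-width, x̄ = 6.5 cm.
All pieces are centred on the centroidal y-axis, so I = ΣĪ = 805.89 cm⁴.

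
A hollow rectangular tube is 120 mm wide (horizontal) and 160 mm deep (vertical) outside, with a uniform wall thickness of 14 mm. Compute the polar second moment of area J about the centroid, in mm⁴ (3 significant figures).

Treat the section as a set of non-overlapping primitives; coordinates are from the bounding-box lower-left.
Outer rectangle: 120 × 160, A = 19 200 mm², y = 80 mm, Ī = 40 960 000 mm⁴.
Inner void (subtracted): 92 × 132, A = 12 144 mm², y = 80 mm, Ī = 17 633 088 mm⁴.
By symmetry the centroid is at mid-height, ȳ = 80 mm.
All pieces are centred on the centroidal x-axis, so I = ΣĪ (holes subtracted) = 23 326 912 mm⁴.
Repeating about the centroidal y-axis gives I_y = 14 474 432 mm⁴.
Polar second moment: J = I_x + I_y = 37 801 344 mm⁴.

J ≈ 3.78 × 10⁷ mm⁴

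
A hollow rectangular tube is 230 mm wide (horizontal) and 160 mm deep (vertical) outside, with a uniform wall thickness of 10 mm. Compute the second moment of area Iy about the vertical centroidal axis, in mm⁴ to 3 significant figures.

Decompose the section into non-overlapping parts with the origin at the bottom-left of its bounding rectangle.
Outer rectangle: 230 × 160, A = 36 800 mm², x = 115 mm, Ī = 162 226 667 mm⁴.
Inner void (subtracted): 210 × 140, A = 29 400 mm², x = 115 mm, Ī = 108 045 000 mm⁴.
By symmetry the centroid is at mid-width, x̄ = 115 mm.
All pieces are centred on the vertical centroidal axis, so I = ΣĪ (holes subtracted) = 54 181 667 mm⁴.

Iy ≈ 5.42 × 10⁷ mm⁴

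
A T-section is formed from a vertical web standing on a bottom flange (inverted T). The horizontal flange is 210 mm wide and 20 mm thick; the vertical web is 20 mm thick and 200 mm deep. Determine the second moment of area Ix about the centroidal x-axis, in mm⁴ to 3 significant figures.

Ix ≈ 3.83 × 10⁷ mm⁴

Break the section into simple shapes (no overlaps), measuring from the bottom-left corner of the bounding box.
Flange: 210 × 20, A = 4 200 mm², y = 10 mm, Ī = 140 000 mm⁴.
Web: 20 × 200, A = 4 000 mm², y = 120 mm, Ī = 13 333 333 mm⁴.
Centroid: ȳ = ΣA·y / ΣA = 63.659 mm.
Transfer each piece to the centroidal x-axis using Ī + A·d² with d = y − 63.659:
  flange: d = -53.659 mm → contributes +12 232 802 mm⁴
  web: d = 56.341 mm → contributes +26 030 775 mm⁴
Total I = 38 263 577 mm⁴.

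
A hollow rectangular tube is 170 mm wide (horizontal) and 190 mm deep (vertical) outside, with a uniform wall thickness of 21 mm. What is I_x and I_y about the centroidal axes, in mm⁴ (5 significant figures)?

Break the section into simple shapes (no overlaps), measuring from the bottom-left corner of the bounding box.
Outer rectangle: 170 × 190, A = 32 300 mm², y = 95 mm, Ī = 97 169 167 mm⁴.
Inner void (subtracted): 128 × 148, A = 18 944 mm², y = 95 mm, Ī = 34 579 115 mm⁴.
By symmetry the centroid is at mid-height, ȳ = 95 mm.
All pieces are centred on the centroidal x-axis, so I = ΣĪ (holes subtracted) = 62 590 052 mm⁴.
Repeating about the centroidal y-axis gives I_y = 51 924 292 mm⁴.

I_x ≈ 6.2590 × 10⁷ mm⁴, I_y ≈ 5.1924 × 10⁷ mm⁴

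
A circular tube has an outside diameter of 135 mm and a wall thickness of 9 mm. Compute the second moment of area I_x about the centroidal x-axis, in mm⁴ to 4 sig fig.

I_x ≈ 7.106 × 10⁶ mm⁴

Break the section into simple shapes (no overlaps), measuring from the bottom-left corner of the bounding box.
Outer circle: ⌀135, A = 14313.9 mm², y = 67.5 mm, Ī = 16 304 406 mm⁴.
Bore (subtracted): ⌀117, A = 10751.3 mm², y = 67.5 mm, Ī = 9 198 422 mm⁴.
By symmetry the centroid is at mid-height, ȳ = 67.5 mm.
All pieces are centred on the centroidal x-axis, so I = ΣĪ (holes subtracted) = 7 105 983 mm⁴.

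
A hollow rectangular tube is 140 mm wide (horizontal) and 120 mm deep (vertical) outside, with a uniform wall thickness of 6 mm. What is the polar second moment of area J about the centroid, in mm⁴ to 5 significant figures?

J ≈ 1.5289 × 10⁷ mm⁴

Decompose the section into non-overlapping parts with the origin at the bottom-left of its bounding rectangle.
Outer rectangle: 140 × 120, A = 16 800 mm², y = 60 mm, Ī = 20 160 000 mm⁴.
Inner void (subtracted): 128 × 108, A = 13 824 mm², y = 60 mm, Ī = 13 436 928 mm⁴.
By symmetry the centroid is at mid-height, ȳ = 60 mm.
All pieces are centred on the centroidal x-axis, so I = ΣĪ (holes subtracted) = 6 723 072 mm⁴.
Repeating about the centroidal y-axis gives I_y = 8 565 632 mm⁴.
Polar second moment: J = I_x + I_y = 15 288 704 mm⁴.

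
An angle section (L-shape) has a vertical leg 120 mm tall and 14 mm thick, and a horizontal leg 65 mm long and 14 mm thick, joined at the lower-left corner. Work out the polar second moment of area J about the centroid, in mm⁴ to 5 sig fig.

Break the section into simple shapes (no overlaps), measuring from the bottom-left corner of the bounding box.
Vertical leg: 14 × 120, A = 1 680 mm², y = 60 mm, Ī = 2 016 000 mm⁴.
Horizontal leg (remainder): 51 × 14, A = 714 mm², y = 7 mm, Ī = 11 662 mm⁴.
Centroid: ȳ = ΣA·y / ΣA = 44.19298 mm.
Transfer each piece to the centroidal x-axis using Ī + A·d² with d = y − 44.19298:
  vertical leg: d = 15.80702 mm → contributes +2 435 768 mm⁴
  horizontal leg (remainder): d = -37.19298 mm → contributes +999 351 mm⁴
Total I = 3 435 119 mm⁴.
For the y-axis: x̄ = 16.69298 mm.
Repeating about the centroidal y-axis gives I_y = 711436.3 mm⁴.
Polar second moment: J = I_x + I_y = 4 146 555 mm⁴.

J ≈ 4.1466 × 10⁶ mm⁴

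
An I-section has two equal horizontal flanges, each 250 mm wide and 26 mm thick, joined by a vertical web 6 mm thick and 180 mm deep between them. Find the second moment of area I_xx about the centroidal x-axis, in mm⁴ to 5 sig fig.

I_xx ≈ 1.4157 × 10⁸ mm⁴

Treat the section as a set of non-overlapping primitives; coordinates are from the bounding-box lower-left.
Bottom flange: 250 × 26, A = 6 500 mm², y = 13 mm, Ī = 366166.7 mm⁴.
Web: 6 × 180, A = 1 080 mm², y = 116 mm, Ī = 2 916 000 mm⁴.
Top flange: 250 × 26, A = 6 500 mm², y = 219 mm, Ī = 366166.7 mm⁴.
By symmetry the centroid is at mid-height, ȳ = 116 mm.
Transfer each piece to the centroidal x-axis using Ī + A·d² with d = y − 116:
  bottom flange: d = -103 mm → contributes +69 324 667 mm⁴
  web: d = 0 mm → contributes +2 916 000 mm⁴
  top flange: d = 103 mm → contributes +69 324 667 mm⁴
Total I = 141 565 333 mm⁴.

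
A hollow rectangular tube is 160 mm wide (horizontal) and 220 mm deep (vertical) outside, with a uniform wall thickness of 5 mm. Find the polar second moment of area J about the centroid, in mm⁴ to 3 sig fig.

Treat the section as a set of non-overlapping primitives; coordinates are from the bounding-box lower-left.
Outer rectangle: 160 × 220, A = 35 200 mm², y = 110 mm, Ī = 141 973 333 mm⁴.
Inner void (subtracted): 150 × 210, A = 31 500 mm², y = 110 mm, Ī = 115 762 500 mm⁴.
By symmetry the centroid is at mid-height, ȳ = 110 mm.
All pieces are centred on the centroidal x-axis, so I = ΣĪ (holes subtracted) = 26 210 833 mm⁴.
Repeating about the centroidal y-axis gives I_y = 16 030 833 mm⁴.
Polar second moment: J = I_x + I_y = 42 241 667 mm⁴.

J ≈ 4.22 × 10⁷ mm⁴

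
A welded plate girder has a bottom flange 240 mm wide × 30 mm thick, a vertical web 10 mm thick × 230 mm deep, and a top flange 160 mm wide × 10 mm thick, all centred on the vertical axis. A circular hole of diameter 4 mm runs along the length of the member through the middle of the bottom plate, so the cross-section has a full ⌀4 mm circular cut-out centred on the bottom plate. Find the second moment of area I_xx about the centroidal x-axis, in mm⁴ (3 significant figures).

Treat the section as a set of non-overlapping primitives; coordinates are from the bounding-box lower-left.
Bottom plate: 240 × 30, A = 7 200 mm², y = 15 mm, Ī = 540 000 mm⁴.
Web plate: 10 × 230, A = 2 300 mm², y = 145 mm, Ī = 10 139 167 mm⁴.
Top plate: 160 × 10, A = 1 600 mm², y = 265 mm, Ī = 13 333 mm⁴.
Hole (subtracted): ⌀4, A = 12.566 mm², y = 15 mm, Ī = 12.566 mm⁴.
Centroid: ȳ = ΣA·y / ΣA = 78.044 mm.
Transfer each piece to the centroidal x-axis using Ī + A·d² with d = y − 78.044:
  bottom plate: d = -63.044 mm → contributes +29 157 045 mm⁴
  web plate: d = 66.956 mm → contributes +20 450 204 mm⁴
  top plate: d = 186.96 mm → contributes +55 937 200 mm⁴
  hole: d = -63.044 mm → contributes −49 959 mm⁴
Total I = 105 494 490 mm⁴.

I_xx ≈ 1.05 × 10⁸ mm⁴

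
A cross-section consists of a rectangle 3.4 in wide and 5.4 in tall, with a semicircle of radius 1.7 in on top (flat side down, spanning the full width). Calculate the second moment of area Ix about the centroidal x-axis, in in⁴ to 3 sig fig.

Ix ≈ 88.1 in⁴

Decompose the section into non-overlapping parts with the origin at the bottom-left of its bounding rectangle.
Rectangular body: 3.4 × 5.4, A = 18.36 in², y = 2.7 in, Ī = 44.615 in⁴.
Semicircular cap: semicircle r = 1.7, A = 4.5396 in², y = 6.1215 in, Ī = 0.9167 in⁴.
Centroid: ȳ = ΣA·y / ΣA = 3.3783 in.
Transfer each piece to the centroidal x-axis using Ī + A·d² with d = y − 3.3783:
  rectangular body: d = -0.67828 in → contributes +53.061 in⁴
  semicircular cap: d = 2.7432 in → contributes +35.079 in⁴
Total I = 88.14 in⁴.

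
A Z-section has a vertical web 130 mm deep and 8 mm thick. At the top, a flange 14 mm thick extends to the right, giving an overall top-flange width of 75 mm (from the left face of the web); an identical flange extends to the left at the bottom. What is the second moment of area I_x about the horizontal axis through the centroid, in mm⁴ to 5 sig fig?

Treat the section as a set of non-overlapping primitives; coordinates are from the bounding-box lower-left.
Web: 8 × 130, A = 1 040 mm², y = 65 mm, Ī = 1 464 667 mm⁴.
Top flange (beyond web): 67 × 14, A = 938 mm², y = 123 mm, Ī = 15320.67 mm⁴.
Bottom flange (beyond web): 67 × 14, A = 938 mm², y = 7 mm, Ī = 15320.67 mm⁴.
Centroid: ȳ = ΣA·y / ΣA = 65 mm.
Transfer each piece to the horizontal axis through the centroid using Ī + A·d² with d = y − 65:
  web: d = 0 mm → contributes +1 464 667 mm⁴
  top flange (beyond web): d = 58 mm → contributes +3 170 753 mm⁴
  bottom flange (beyond web): d = -58 mm → contributes +3 170 753 mm⁴
Total I = 7 806 172 mm⁴.

I_x ≈ 7.8062 × 10⁶ mm⁴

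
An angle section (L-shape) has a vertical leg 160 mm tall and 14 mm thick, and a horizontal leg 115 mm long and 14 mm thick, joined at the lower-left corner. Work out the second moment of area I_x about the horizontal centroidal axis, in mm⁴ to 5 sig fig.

Split into non-overlapping primitives; take the origin at the lower-left of the bounding box.
Vertical leg: 14 × 160, A = 2 240 mm², y = 80 mm, Ī = 4 778 667 mm⁴.
Horizontal leg (remainder): 101 × 14, A = 1 414 mm², y = 7 mm, Ī = 23095.33 mm⁴.
Centroid: ȳ = ΣA·y / ΣA = 51.75096 mm.
Transfer each piece to the horizontal centroidal axis using Ī + A·d² with d = y − 51.75096:
  vertical leg: d = 28.24904 mm → contributes +6 566 205 mm⁴
  horizontal leg (remainder): d = -44.75096 mm → contributes +2 854 840 mm⁴
Total I = 9 421 045 mm⁴.

I_x ≈ 9.4210 × 10⁶ mm⁴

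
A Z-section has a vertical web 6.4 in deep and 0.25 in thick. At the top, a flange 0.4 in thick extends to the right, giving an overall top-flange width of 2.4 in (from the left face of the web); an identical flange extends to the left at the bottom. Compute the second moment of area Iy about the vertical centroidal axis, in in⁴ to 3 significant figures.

Treat the section as a set of non-overlapping primitives; coordinates are from the bounding-box lower-left.
Web: 0.25 × 6.4, A = 1.6 in², x = 2.275 in, Ī = 0.0083333 in⁴.
Top flange (beyond web): 2.15 × 0.4, A = 0.86 in², x = 3.475 in, Ī = 0.33128 in⁴.
Bottom flange (beyond web): 2.15 × 0.4, A = 0.86 in², x = 1.075 in, Ī = 0.33128 in⁴.
Centroid: x̄ = ΣA·x / ΣA = 2.275 in.
Transfer each piece to the vertical centroidal axis using Ī + A·d² with d = x − 2.275:
  web: d = 0 in → contributes +0.0083333 in⁴
  top flange (beyond web): d = 1.2 in → contributes +1.5697 in⁴
  bottom flange (beyond web): d = -1.2 in → contributes +1.5697 in⁴
Total I = 3.1477 in⁴.

Iy ≈ 3.15 in⁴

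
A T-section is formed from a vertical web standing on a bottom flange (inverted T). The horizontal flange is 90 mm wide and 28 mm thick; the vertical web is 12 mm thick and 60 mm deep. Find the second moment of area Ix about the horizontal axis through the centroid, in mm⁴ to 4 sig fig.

Break the section into simple shapes (no overlaps), measuring from the bottom-left corner of the bounding box.
Flange: 90 × 28, A = 2 520 mm², y = 14 mm, Ī = 164 640 mm⁴.
Web: 12 × 60, A = 720 mm², y = 58 mm, Ī = 216 000 mm⁴.
Centroid: ȳ = ΣA·y / ΣA = 23.7778 mm.
Transfer each piece to the horizontal axis through the centroid using Ī + A·d² with d = y − 23.7778:
  flange: d = -9.77778 mm → contributes +405 564 mm⁴
  web: d = 34.2222 mm → contributes +1 059 236 mm⁴
Total I = 1 464 800 mm⁴.

Ix ≈ 1.465 × 10⁶ mm⁴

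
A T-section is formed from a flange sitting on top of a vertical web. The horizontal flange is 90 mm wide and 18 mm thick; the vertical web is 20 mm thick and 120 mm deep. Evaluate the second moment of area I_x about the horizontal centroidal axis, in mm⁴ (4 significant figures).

I_x ≈ 7.528 × 10⁶ mm⁴

Decompose the section into non-overlapping parts with the origin at the bottom-left of its bounding rectangle.
Flange: 90 × 18, A = 1 620 mm², y = 129 mm, Ī = 43 740 mm⁴.
Web: 20 × 120, A = 2 400 mm², y = 60 mm, Ī = 2 880 000 mm⁴.
Centroid: ȳ = ΣA·y / ΣA = 87.806 mm.
Transfer each piece to the horizontal centroidal axis using Ī + A·d² with d = y − 87.806:
  flange: d = 41.194 mm → contributes +2 792 796 mm⁴
  web: d = -27.806 mm → contributes +4 735 613 mm⁴
Total I = 7 528 409 mm⁴.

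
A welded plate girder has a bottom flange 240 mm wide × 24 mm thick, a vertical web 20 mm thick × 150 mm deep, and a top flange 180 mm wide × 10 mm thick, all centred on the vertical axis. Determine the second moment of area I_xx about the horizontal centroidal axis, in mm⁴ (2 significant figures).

Treat the section as a set of non-overlapping primitives; coordinates are from the bounding-box lower-left.
Bottom plate: 240 × 24, A = 5 760 mm², y = 12 mm, Ī = 276 480 mm⁴.
Web plate: 20 × 150, A = 3 000 mm², y = 99 mm, Ī = 5 625 000 mm⁴.
Top plate: 180 × 10, A = 1 800 mm², y = 179 mm, Ī = 15 000 mm⁴.
Centroid: ȳ = ΣA·y / ΣA = 65.18 mm.
Transfer each piece to the horizontal centroidal axis using Ī + A·d² with d = y − 65.18:
  bottom plate: d = -53.18 mm → contributes +16 567 521 mm⁴
  web plate: d = 33.82 mm → contributes +9 056 008 mm⁴
  top plate: d = 113.8 mm → contributes +23 333 241 mm⁴
Total I = 48 956 771 mm⁴.

I_xx ≈ 4.9 × 10⁷ mm⁴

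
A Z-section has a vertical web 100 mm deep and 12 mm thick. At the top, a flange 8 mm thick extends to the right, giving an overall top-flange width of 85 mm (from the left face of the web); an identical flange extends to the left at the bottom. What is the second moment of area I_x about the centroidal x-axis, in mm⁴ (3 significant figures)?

Treat the section as a set of non-overlapping primitives; coordinates are from the bounding-box lower-left.
Web: 12 × 100, A = 1 200 mm², y = 50 mm, Ī = 1 000 000 mm⁴.
Top flange (beyond web): 73 × 8, A = 584 mm², y = 96 mm, Ī = 3114.7 mm⁴.
Bottom flange (beyond web): 73 × 8, A = 584 mm², y = 4 mm, Ī = 3114.7 mm⁴.
Centroid: ȳ = ΣA·y / ΣA = 50 mm.
Transfer each piece to the centroidal x-axis using Ī + A·d² with d = y − 50:
  web: d = 0 mm → contributes +1 000 000 mm⁴
  top flange (beyond web): d = 46 mm → contributes +1 238 859 mm⁴
  bottom flange (beyond web): d = -46 mm → contributes +1 238 859 mm⁴
Total I = 3 477 717 mm⁴.

I_x ≈ 3.48 × 10⁶ mm⁴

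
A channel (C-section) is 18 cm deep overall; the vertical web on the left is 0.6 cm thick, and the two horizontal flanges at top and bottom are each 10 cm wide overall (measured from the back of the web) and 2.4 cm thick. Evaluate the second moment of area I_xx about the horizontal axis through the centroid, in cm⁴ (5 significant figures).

Treat the section as a set of non-overlapping primitives; coordinates are from the bounding-box lower-left.
Web: 0.6 × 18, A = 10.8 cm², y = 9 cm, Ī = 291.6 cm⁴.
Top flange (beyond web): 9.4 × 2.4, A = 22.56 cm², y = 16.8 cm, Ī = 10.8288 cm⁴.
Bottom flange (beyond web): 9.4 × 2.4, A = 22.56 cm², y = 1.2 cm, Ī = 10.8288 cm⁴.
By symmetry the centroid is at mid-height, ȳ = 9 cm.
Transfer each piece to the horizontal axis through the centroid using Ī + A·d² with d = y − 9:
  web: d = 0 cm → contributes +291.6 cm⁴
  top flange (beyond web): d = 7.8 cm → contributes +1383.379 cm⁴
  bottom flange (beyond web): d = -7.8 cm → contributes +1383.379 cm⁴
Total I = 3058.358 cm⁴.

I_xx ≈ 3058.4 cm⁴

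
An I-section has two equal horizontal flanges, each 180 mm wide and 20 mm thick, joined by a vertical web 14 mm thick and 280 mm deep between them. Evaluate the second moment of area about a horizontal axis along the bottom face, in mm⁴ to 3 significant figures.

I_base ≈ 4.73 × 10⁸ mm⁴

Break the section into simple shapes (no overlaps), measuring from the bottom-left corner of the bounding box.
Bottom flange: 180 × 20, A = 3 600 mm², y = 10 mm, Ī = 120 000 mm⁴.
Web: 14 × 280, A = 3 920 mm², y = 160 mm, Ī = 25 610 667 mm⁴.
Top flange: 180 × 20, A = 3 600 mm², y = 310 mm, Ī = 120 000 mm⁴.
Transfer each piece to the base of the section using Ī + A·d² with d = y − 0:
  bottom flange: d = 10 mm → contributes +480 000 mm⁴
  web: d = 160 mm → contributes +125 962 667 mm⁴
  top flange: d = 310 mm → contributes +346 080 000 mm⁴
Total I = 472 522 667 mm⁴.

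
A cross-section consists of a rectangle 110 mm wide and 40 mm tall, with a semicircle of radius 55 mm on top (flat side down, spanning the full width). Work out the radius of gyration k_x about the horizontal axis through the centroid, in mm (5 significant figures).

k_x ≈ 25.354 mm

Break the section into simple shapes (no overlaps), measuring from the bottom-left corner of the bounding box.
Rectangular body: 110 × 40, A = 4 400 mm², y = 20 mm, Ī = 586666.7 mm⁴.
Semicircular cap: semicircle r = 55, A = 4751.659 mm², y = 63.34272 mm, Ī = 1 004 345 mm⁴.
Centroid: ȳ = ΣA·y / ΣA = 42.5041 mm.
Transfer each piece to the horizontal axis through the centroid using Ī + A·d² with d = y − 42.5041:
  rectangular body: d = -22.5041 mm → contributes +2 814 978 mm⁴
  semicircular cap: d = 20.83863 mm → contributes +3 067 745 mm⁴
Total I = 5 882 723 mm⁴.
Radius of gyration: k = √(I/A) = √(5 882 723 / 9151.659) = 25.35358 mm.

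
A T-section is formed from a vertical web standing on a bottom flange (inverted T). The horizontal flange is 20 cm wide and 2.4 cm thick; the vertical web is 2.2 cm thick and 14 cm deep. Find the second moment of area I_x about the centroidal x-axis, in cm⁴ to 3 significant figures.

Treat the section as a set of non-overlapping primitives; coordinates are from the bounding-box lower-left.
Flange: 20 × 2.4, A = 48 cm², y = 1.2 cm, Ī = 23.04 cm⁴.
Web: 2.2 × 14, A = 30.8 cm², y = 9.4 cm, Ī = 503.07 cm⁴.
Centroid: ȳ = ΣA·y / ΣA = 4.4051 cm.
Transfer each piece to the centroidal x-axis using Ī + A·d² with d = y − 4.4051:
  flange: d = -3.2051 cm → contributes +516.12 cm⁴
  web: d = 4.9949 cm → contributes +1271.5 cm⁴
Total I = 1787.6 cm⁴.

I_x ≈ 1790 cm⁴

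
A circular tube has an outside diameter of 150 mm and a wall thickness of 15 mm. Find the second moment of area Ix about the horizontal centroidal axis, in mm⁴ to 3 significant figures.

Ix ≈ 1.47 × 10⁷ mm⁴

Decompose the section into non-overlapping parts with the origin at the bottom-left of its bounding rectangle.
Outer circle: ⌀150, A = 17 671 mm², y = 75 mm, Ī = 24 850 489 mm⁴.
Bore (subtracted): ⌀120, A = 11 310 mm², y = 75 mm, Ī = 10 178 760 mm⁴.
By symmetry the centroid is at mid-height, ȳ = 75 mm.
All pieces are centred on the horizontal centroidal axis, so I = ΣĪ (holes subtracted) = 14 671 729 mm⁴.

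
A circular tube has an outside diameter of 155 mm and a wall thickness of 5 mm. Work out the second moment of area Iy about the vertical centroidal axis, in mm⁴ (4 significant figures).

Decompose the section into non-overlapping parts with the origin at the bottom-left of its bounding rectangle.
Outer circle: ⌀155, A = 18869.2 mm², x = 77.5 mm, Ī = 28 333 269 mm⁴.
Bore (subtracted): ⌀145, A = 16 513 mm², x = 77.5 mm, Ī = 21 699 109 mm⁴.
By symmetry the centroid is at mid-width, x̄ = 77.5 mm.
All pieces are centred on the vertical centroidal axis, so I = ΣĪ (holes subtracted) = 6 634 160 mm⁴.

Iy ≈ 6.634 × 10⁶ mm⁴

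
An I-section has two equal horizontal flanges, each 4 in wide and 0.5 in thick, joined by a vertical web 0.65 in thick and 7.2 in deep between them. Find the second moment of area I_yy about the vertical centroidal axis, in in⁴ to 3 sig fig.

I_yy ≈ 5.50 in⁴

Break the section into simple shapes (no overlaps), measuring from the bottom-left corner of the bounding box.
Bottom flange: 4 × 0.5, A = 2 in², x = 2 in, Ī = 2.6667 in⁴.
Web: 0.65 × 7.2, A = 4.68 in², x = 2 in, Ī = 0.16478 in⁴.
Top flange: 4 × 0.5, A = 2 in², x = 2 in, Ī = 2.6667 in⁴.
By symmetry the centroid is at mid-width, x̄ = 2 in.
All pieces are centred on the vertical centroidal axis, so I = ΣĪ = 5.4981 in⁴.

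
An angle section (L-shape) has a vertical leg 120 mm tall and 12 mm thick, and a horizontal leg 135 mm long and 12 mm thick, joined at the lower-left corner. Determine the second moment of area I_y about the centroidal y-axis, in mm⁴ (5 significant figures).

I_y ≈ 5.1991 × 10⁶ mm⁴

Decompose the section into non-overlapping parts with the origin at the bottom-left of its bounding rectangle.
Vertical leg: 12 × 120, A = 1 440 mm², x = 6 mm, Ī = 17 280 mm⁴.
Horizontal leg (remainder): 123 × 12, A = 1 476 mm², x = 73.5 mm, Ī = 1 860 867 mm⁴.
Centroid: x̄ = ΣA·x / ΣA = 40.16667 mm.
Transfer each piece to the centroidal y-axis using Ī + A·d² with d = x − 40.16667:
  vertical leg: d = -34.16667 mm → contributes +1 698 280 mm⁴
  horizontal leg (remainder): d = 33.33333 mm → contributes +3 500 867 mm⁴
Total I = 5 199 147 mm⁴.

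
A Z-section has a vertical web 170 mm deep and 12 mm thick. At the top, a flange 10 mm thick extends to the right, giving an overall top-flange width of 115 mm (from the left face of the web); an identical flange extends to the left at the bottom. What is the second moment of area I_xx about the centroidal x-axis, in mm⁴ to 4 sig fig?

Break the section into simple shapes (no overlaps), measuring from the bottom-left corner of the bounding box.
Web: 12 × 170, A = 2 040 mm², y = 85 mm, Ī = 4 913 000 mm⁴.
Top flange (beyond web): 103 × 10, A = 1 030 mm², y = 165 mm, Ī = 8583.33 mm⁴.
Bottom flange (beyond web): 103 × 10, A = 1 030 mm², y = 5 mm, Ī = 8583.33 mm⁴.
Centroid: ȳ = ΣA·y / ΣA = 85 mm.
Transfer each piece to the centroidal x-axis using Ī + A·d² with d = y − 85:
  web: d = 0 mm → contributes +4 913 000 mm⁴
  top flange (beyond web): d = 80 mm → contributes +6 600 583 mm⁴
  bottom flange (beyond web): d = -80 mm → contributes +6 600 583 mm⁴
Total I = 18 114 167 mm⁴.

I_xx ≈ 1.811 × 10⁷ mm⁴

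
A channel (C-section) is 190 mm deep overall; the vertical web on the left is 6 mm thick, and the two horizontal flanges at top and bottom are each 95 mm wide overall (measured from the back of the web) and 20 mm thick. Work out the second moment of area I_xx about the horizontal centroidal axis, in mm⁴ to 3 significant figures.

I_xx ≈ 2.93 × 10⁷ mm⁴

Treat the section as a set of non-overlapping primitives; coordinates are from the bounding-box lower-left.
Web: 6 × 190, A = 1 140 mm², y = 95 mm, Ī = 3 429 500 mm⁴.
Top flange (beyond web): 89 × 20, A = 1 780 mm², y = 180 mm, Ī = 59 333 mm⁴.
Bottom flange (beyond web): 89 × 20, A = 1 780 mm², y = 10 mm, Ī = 59 333 mm⁴.
By symmetry the centroid is at mid-height, ȳ = 95 mm.
Transfer each piece to the horizontal centroidal axis using Ī + A·d² with d = y − 95:
  web: d = 0 mm → contributes +3 429 500 mm⁴
  top flange (beyond web): d = 85 mm → contributes +12 919 833 mm⁴
  bottom flange (beyond web): d = -85 mm → contributes +12 919 833 mm⁴
Total I = 29 269 167 mm⁴.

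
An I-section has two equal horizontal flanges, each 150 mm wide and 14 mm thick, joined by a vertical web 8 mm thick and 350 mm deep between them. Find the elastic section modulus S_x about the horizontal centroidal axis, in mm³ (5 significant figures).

Break the section into simple shapes (no overlaps), measuring from the bottom-left corner of the bounding box.
Bottom flange: 150 × 14, A = 2 100 mm², y = 7 mm, Ī = 34 300 mm⁴.
Web: 8 × 350, A = 2 800 mm², y = 189 mm, Ī = 28 583 333 mm⁴.
Top flange: 150 × 14, A = 2 100 mm², y = 371 mm, Ī = 34 300 mm⁴.
By symmetry the centroid is at mid-height, ȳ = 189 mm.
Transfer each piece to the horizontal centroidal axis using Ī + A·d² with d = y − 189:
  bottom flange: d = -182 mm → contributes +69 594 700 mm⁴
  web: d = 0 mm → contributes +28 583 333 mm⁴
  top flange: d = 182 mm → contributes +69 594 700 mm⁴
Total I = 167 772 733 mm⁴.
Extreme fibre distance c = 189 mm; S = I/c = 887686.4 mm³.

S_x ≈ 8.8769 × 10⁵ mm³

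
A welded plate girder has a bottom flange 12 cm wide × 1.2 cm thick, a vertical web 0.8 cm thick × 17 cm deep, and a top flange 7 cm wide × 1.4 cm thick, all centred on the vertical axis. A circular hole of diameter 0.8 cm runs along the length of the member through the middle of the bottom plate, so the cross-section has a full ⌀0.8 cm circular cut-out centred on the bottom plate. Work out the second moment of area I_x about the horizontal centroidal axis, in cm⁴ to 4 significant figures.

Split into non-overlapping primitives; take the origin at the lower-left of the bounding box.
Bottom plate: 12 × 1.2, A = 14.4 cm², y = 0.6 cm, Ī = 1.728 cm⁴.
Web plate: 0.8 × 17, A = 13.6 cm², y = 9.7 cm, Ī = 327.533 cm⁴.
Top plate: 7 × 1.4, A = 9.8 cm², y = 18.9 cm, Ī = 1.60067 cm⁴.
Hole (subtracted): ⌀0.8, A = 0.502655 cm², y = 0.6 cm, Ī = 0.0201062 cm⁴.
Centroid: ȳ = ΣA·y / ΣA = 8.72658 cm.
Transfer each piece to the horizontal centroidal axis using Ī + A·d² with d = y − 8.72658:
  bottom plate: d = -8.12658 cm → contributes +952.724 cm⁴
  web plate: d = 0.973416 cm → contributes +340.42 cm⁴
  top plate: d = 10.1734 cm → contributes +1015.88 cm⁴
  hole: d = -8.12658 cm → contributes −33.2161 cm⁴
Total I = 2275.81 cm⁴.

I_x ≈ 2276 cm⁴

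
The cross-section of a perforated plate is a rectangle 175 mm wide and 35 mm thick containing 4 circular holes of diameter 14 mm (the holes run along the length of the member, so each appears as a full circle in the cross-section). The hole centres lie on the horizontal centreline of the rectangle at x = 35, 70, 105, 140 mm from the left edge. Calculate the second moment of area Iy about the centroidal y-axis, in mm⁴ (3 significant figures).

Break the section into simple shapes (no overlaps), measuring from the bottom-left corner of the bounding box.
Plate: 175 × 35, A = 6 125 mm², x = 87.5 mm, Ī = 15 631 510 mm⁴.
Hole 1 (subtracted): ⌀14, A = 153.94 mm², x = 35 mm, Ī = 1885.7 mm⁴.
Hole 2 (subtracted): ⌀14, A = 153.94 mm², x = 70 mm, Ī = 1885.7 mm⁴.
Hole 3 (subtracted): ⌀14, A = 153.94 mm², x = 105 mm, Ī = 1885.7 mm⁴.
Hole 4 (subtracted): ⌀14, A = 153.94 mm², x = 140 mm, Ī = 1885.7 mm⁴.
By symmetry the centroid is at mid-width, x̄ = 87.5 mm.
Transfer each piece to the centroidal y-axis using Ī + A·d² with d = x − 87.5:
  plate: d = 0 mm → contributes +15 631 510 mm⁴
  hole 1: d = -52.5 mm → contributes −426 177 mm⁴
  hole 2: d = -17.5 mm → contributes −49 029 mm⁴
  hole 3: d = 17.5 mm → contributes −49 029 mm⁴
  hole 4: d = 52.5 mm → contributes −426 177 mm⁴
Total I = 14 681 097 mm⁴.

Iy ≈ 1.47 × 10⁷ mm⁴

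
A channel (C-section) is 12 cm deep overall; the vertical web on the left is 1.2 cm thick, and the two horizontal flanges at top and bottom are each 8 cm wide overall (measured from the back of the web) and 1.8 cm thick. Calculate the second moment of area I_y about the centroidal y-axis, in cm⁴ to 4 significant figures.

I_y ≈ 241.1 cm⁴

Decompose the section into non-overlapping parts with the origin at the bottom-left of its bounding rectangle.
Web: 1.2 × 12, A = 14.4 cm², x = 0.6 cm, Ī = 1.728 cm⁴.
Top flange (beyond web): 6.8 × 1.8, A = 12.24 cm², x = 4.6 cm, Ī = 47.1648 cm⁴.
Bottom flange (beyond web): 6.8 × 1.8, A = 12.24 cm², x = 4.6 cm, Ī = 47.1648 cm⁴.
Centroid: x̄ = ΣA·x / ΣA = 3.11852 cm.
Transfer each piece to the centroidal y-axis using Ī + A·d² with d = x − 3.11852:
  web: d = -2.51852 cm → contributes +93.0663 cm⁴
  top flange (beyond web): d = 1.48148 cm → contributes +74.029 cm⁴
  bottom flange (beyond web): d = 1.48148 cm → contributes +74.029 cm⁴
Total I = 241.124 cm⁴.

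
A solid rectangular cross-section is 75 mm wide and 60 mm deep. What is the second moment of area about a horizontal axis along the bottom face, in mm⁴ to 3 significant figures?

The section: 75 × 60, A = 4 500 mm², y = 30 mm, Ī = 1 350 000 mm⁴.
Transfer it to the bottom edge using Ī + A·d² with d = y − 0:
  the section: d = 30 mm → contributes +5 400 000 mm⁴
Total I = 5 400 000 mm⁴.

I_base ≈ 5.40 × 10⁶ mm⁴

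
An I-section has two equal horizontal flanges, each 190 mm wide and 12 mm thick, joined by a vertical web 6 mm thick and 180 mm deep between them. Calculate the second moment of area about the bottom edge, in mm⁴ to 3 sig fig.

Split into non-overlapping primitives; take the origin at the lower-left of the bounding box.
Bottom flange: 190 × 12, A = 2 280 mm², y = 6 mm, Ī = 27 360 mm⁴.
Web: 6 × 180, A = 1 080 mm², y = 102 mm, Ī = 2 916 000 mm⁴.
Top flange: 190 × 12, A = 2 280 mm², y = 198 mm, Ī = 27 360 mm⁴.
Transfer each piece to the bottom edge using Ī + A·d² with d = y − 0:
  bottom flange: d = 6 mm → contributes +109 440 mm⁴
  web: d = 102 mm → contributes +14 152 320 mm⁴
  top flange: d = 198 mm → contributes +89 412 480 mm⁴
Total I = 103 674 240 mm⁴.

I_base ≈ 1.04 × 10⁸ mm⁴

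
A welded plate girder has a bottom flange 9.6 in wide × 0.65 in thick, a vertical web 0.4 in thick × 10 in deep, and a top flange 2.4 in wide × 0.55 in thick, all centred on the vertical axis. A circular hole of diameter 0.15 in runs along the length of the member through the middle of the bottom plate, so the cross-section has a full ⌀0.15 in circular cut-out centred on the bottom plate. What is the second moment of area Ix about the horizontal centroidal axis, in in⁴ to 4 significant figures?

Ix ≈ 187.4 in⁴

Split into non-overlapping primitives; take the origin at the lower-left of the bounding box.
Bottom plate: 9.6 × 0.65, A = 6.24 in², y = 0.325 in, Ī = 0.2197 in⁴.
Web plate: 0.4 × 10, A = 4 in², y = 5.65 in, Ī = 33.3333 in⁴.
Top plate: 2.4 × 0.55, A = 1.32 in², y = 10.925 in, Ī = 0.033275 in⁴.
Hole (subtracted): ⌀0.15, A = 0.0176715 in², y = 0.325 in, Ī = 0.0000248505 in⁴.
Centroid: ȳ = ΣA·y / ΣA = 3.38262 in.
Transfer each piece to the horizontal centroidal axis using Ī + A·d² with d = y − 3.38262:
  bottom plate: d = -3.05762 in → contributes +58.5575 in⁴
  web plate: d = 2.26738 in → contributes +53.8975 in⁴
  top plate: d = 7.54238 in → contributes +75.1249 in⁴
  hole: d = -3.05762 in → contributes −0.165236 in⁴
Total I = 187.415 in⁴.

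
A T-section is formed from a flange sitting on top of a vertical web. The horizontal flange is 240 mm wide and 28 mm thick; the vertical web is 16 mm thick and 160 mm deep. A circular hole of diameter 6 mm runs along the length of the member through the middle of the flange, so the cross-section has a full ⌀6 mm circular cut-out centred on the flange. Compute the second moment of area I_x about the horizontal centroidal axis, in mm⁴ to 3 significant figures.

I_x ≈ 2.23 × 10⁷ mm⁴

Treat the section as a set of non-overlapping primitives; coordinates are from the bounding-box lower-left.
Flange: 240 × 28, A = 6 720 mm², y = 174 mm, Ī = 439 040 mm⁴.
Web: 16 × 160, A = 2 560 mm², y = 80 mm, Ī = 5 461 333 mm⁴.
Hole (subtracted): ⌀6, A = 28.274 mm², y = 174 mm, Ī = 63.617 mm⁴.
Centroid: ȳ = ΣA·y / ΣA = 147.99 mm.
Transfer each piece to the horizontal centroidal axis using Ī + A·d² with d = y − 147.99:
  flange: d = 26.01 mm → contributes +4 985 354 mm⁴
  web: d = -67.99 mm → contributes +17 295 194 mm⁴
  hole: d = 26.01 mm → contributes −19 192 mm⁴
Total I = 22 261 355 mm⁴.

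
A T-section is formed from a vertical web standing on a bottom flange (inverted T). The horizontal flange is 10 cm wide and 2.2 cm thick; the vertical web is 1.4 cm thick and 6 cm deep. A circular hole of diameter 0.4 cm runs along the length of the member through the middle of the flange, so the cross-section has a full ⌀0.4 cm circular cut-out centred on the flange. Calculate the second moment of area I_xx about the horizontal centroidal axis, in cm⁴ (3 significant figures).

I_xx ≈ 136 cm⁴

Decompose the section into non-overlapping parts with the origin at the bottom-left of its bounding rectangle.
Flange: 10 × 2.2, A = 22 cm², y = 1.1 cm, Ī = 8.8733 cm⁴.
Web: 1.4 × 6, A = 8.4 cm², y = 5.2 cm, Ī = 25.2 cm⁴.
Hole (subtracted): ⌀0.4, A = 0.12566 cm², y = 1.1 cm, Ī = 0.0012566 cm⁴.
Centroid: ȳ = ΣA·y / ΣA = 2.2376 cm.
Transfer each piece to the horizontal centroidal axis using Ī + A·d² with d = y − 2.2376:
  flange: d = -1.1376 cm → contributes +37.344 cm⁴
  web: d = 2.9624 cm → contributes +98.917 cm⁴
  hole: d = -1.1376 cm → contributes −0.16388 cm⁴
Total I = 136.1 cm⁴.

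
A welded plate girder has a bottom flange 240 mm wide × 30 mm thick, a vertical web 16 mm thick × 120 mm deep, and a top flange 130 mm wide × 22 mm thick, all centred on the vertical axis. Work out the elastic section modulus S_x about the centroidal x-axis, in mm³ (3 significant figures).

S_x ≈ 4.40 × 10⁵ mm³

Decompose the section into non-overlapping parts with the origin at the bottom-left of its bounding rectangle.
Bottom plate: 240 × 30, A = 7 200 mm², y = 15 mm, Ī = 540 000 mm⁴.
Web plate: 16 × 120, A = 1 920 mm², y = 90 mm, Ī = 2 304 000 mm⁴.
Top plate: 130 × 22, A = 2 860 mm², y = 161 mm, Ī = 115 353 mm⁴.
Centroid: ȳ = ΣA·y / ΣA = 61.875 mm.
Transfer each piece to the centroidal x-axis using Ī + A·d² with d = y − 61.875:
  bottom plate: d = -46.875 mm → contributes +16 360 172 mm⁴
  web plate: d = 28.125 mm → contributes +3 822 773 mm⁴
  top plate: d = 99.125 mm → contributes +28 217 161 mm⁴
Total I = 48 400 106 mm⁴.
Extreme fibre distance c = 110.13 mm; S = I/c = 439 501 mm³.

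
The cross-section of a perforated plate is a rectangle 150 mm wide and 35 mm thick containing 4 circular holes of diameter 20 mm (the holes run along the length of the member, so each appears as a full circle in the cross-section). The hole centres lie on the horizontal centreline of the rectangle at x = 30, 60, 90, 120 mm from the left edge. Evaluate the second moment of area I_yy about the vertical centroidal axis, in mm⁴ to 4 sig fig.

I_yy ≈ 8.399 × 10⁶ mm⁴

Break the section into simple shapes (no overlaps), measuring from the bottom-left corner of the bounding box.
Plate: 150 × 35, A = 5 250 mm², x = 75 mm, Ī = 9 843 750 mm⁴.
Hole 1 (subtracted): ⌀20, A = 314.159 mm², x = 30 mm, Ī = 7853.98 mm⁴.
Hole 2 (subtracted): ⌀20, A = 314.159 mm², x = 60 mm, Ī = 7853.98 mm⁴.
Hole 3 (subtracted): ⌀20, A = 314.159 mm², x = 90 mm, Ī = 7853.98 mm⁴.
Hole 4 (subtracted): ⌀20, A = 314.159 mm², x = 120 mm, Ī = 7853.98 mm⁴.
By symmetry the centroid is at mid-width, x̄ = 75 mm.
Transfer each piece to the vertical centroidal axis using Ī + A·d² with d = x − 75:
  plate: d = 0 mm → contributes +9 843 750 mm⁴
  hole 1: d = -45 mm → contributes −644 026 mm⁴
  hole 2: d = -15 mm → contributes −78539.8 mm⁴
  hole 3: d = 15 mm → contributes −78539.8 mm⁴
  hole 4: d = 45 mm → contributes −644 026 mm⁴
Total I = 8 398 617 mm⁴.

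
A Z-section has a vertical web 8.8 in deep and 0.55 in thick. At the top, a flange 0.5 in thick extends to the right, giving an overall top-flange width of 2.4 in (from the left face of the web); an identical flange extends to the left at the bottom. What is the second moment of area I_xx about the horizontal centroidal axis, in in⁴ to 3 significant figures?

I_xx ≈ 63.1 in⁴

Break the section into simple shapes (no overlaps), measuring from the bottom-left corner of the bounding box.
Web: 0.55 × 8.8, A = 4.84 in², y = 4.4 in, Ī = 31.234 in⁴.
Top flange (beyond web): 1.85 × 0.5, A = 0.925 in², y = 8.55 in, Ī = 0.019271 in⁴.
Bottom flange (beyond web): 1.85 × 0.5, A = 0.925 in², y = 0.25 in, Ī = 0.019271 in⁴.
Centroid: ȳ = ΣA·y / ΣA = 4.4 in.
Transfer each piece to the horizontal centroidal axis using Ī + A·d² with d = y − 4.4:
  web: d = 0 in → contributes +31.234 in⁴
  top flange (beyond web): d = 4.15 in → contributes +15.95 in⁴
  bottom flange (beyond web): d = -4.15 in → contributes +15.95 in⁴
Total I = 63.134 in⁴.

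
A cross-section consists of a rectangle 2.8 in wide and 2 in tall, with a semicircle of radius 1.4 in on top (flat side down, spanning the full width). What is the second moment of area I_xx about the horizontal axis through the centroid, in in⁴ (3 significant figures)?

Decompose the section into non-overlapping parts with the origin at the bottom-left of its bounding rectangle.
Rectangular body: 2.8 × 2, A = 5.6 in², y = 1 in, Ī = 1.8667 in⁴.
Semicircular cap: semicircle r = 1.4, A = 3.0788 in², y = 2.5942 in, Ī = 0.42164 in⁴.
Centroid: ȳ = ΣA·y / ΣA = 1.5655 in.
Transfer each piece to the horizontal axis through the centroid using Ī + A·d² with d = y − 1.5655:
  rectangular body: d = -0.56553 in → contributes +3.6577 in⁴
  semicircular cap: d = 1.0286 in → contributes +3.6793 in⁴
Total I = 7.337 in⁴.

I_xx ≈ 7.34 in⁴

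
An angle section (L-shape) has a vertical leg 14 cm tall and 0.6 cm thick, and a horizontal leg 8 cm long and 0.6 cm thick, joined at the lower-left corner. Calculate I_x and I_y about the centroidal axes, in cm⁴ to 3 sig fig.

Decompose the section into non-overlapping parts with the origin at the bottom-left of its bounding rectangle.
Vertical leg: 0.6 × 14, A = 8.4 cm², y = 7 cm, Ī = 137.2 cm⁴.
Horizontal leg (remainder): 7.4 × 0.6, A = 4.44 cm², y = 0.3 cm, Ī = 0.1332 cm⁴.
Centroid: ȳ = ΣA·y / ΣA = 4.6832 cm.
Transfer each piece to the centroidal x-axis using Ī + A·d² with d = y − 4.6832:
  vertical leg: d = 2.3168 cm → contributes +182.29 cm⁴
  horizontal leg (remainder): d = -4.3832 cm → contributes +85.436 cm⁴
Total I = 267.72 cm⁴.
For the y-axis: x̄ = 1.6832 cm.
Repeating about the centroidal y-axis gives I_y = 66.988 cm⁴.

I_x ≈ 268 cm⁴, I_y ≈ 67.0 cm⁴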